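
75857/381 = 199 + 38/381 ≈ 199.10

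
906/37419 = 302/12473≈0.0242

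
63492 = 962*66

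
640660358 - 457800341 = 182860017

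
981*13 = 12753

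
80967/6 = 13494 + 1/2 = 13494.50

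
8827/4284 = 1261/612≈2.06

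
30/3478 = 15/1739 ≈ 0.00863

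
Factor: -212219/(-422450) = 2^(-1) * 5^(-2) * 7^1 * 17^(-1) * 61^1 = 427/850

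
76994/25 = 3079 + 19/25 = 3079.76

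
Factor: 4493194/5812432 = 2^(-3) * 991^1 * 2267^1 * 363277^(-1) = 2246597/2906216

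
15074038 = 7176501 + 7897537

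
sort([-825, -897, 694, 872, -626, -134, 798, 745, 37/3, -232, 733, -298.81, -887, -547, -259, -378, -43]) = [-897, -887, -825, -626, -547, -378, -298.81, -259, -232, -134, -43, 37/3, 694, 733, 745, 798, 872]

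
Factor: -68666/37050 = -1*3^ (-1)*5^ (-2)*139^1 = -139/75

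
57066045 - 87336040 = -30269995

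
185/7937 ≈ 0.0233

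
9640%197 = 184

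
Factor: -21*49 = -1*3^1*7^3 = -1029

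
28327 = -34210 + 62537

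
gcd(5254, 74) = 74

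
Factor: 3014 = 2^1*11^1*137^1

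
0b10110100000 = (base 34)18c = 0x5a0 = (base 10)1440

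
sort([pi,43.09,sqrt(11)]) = [pi,sqrt(11),43.09]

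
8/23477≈0.000341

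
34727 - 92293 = -57566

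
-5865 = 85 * (-69)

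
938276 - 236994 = 701282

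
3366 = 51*66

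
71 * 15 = 1065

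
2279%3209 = 2279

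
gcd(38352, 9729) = 141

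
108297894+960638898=1068936792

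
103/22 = 4 + 15/22 ≈ 4.68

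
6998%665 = 348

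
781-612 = 169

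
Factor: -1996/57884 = -1 * 29^(-1) = -1/29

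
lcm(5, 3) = 15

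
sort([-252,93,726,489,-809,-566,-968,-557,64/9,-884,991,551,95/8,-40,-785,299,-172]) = [-968,-884,-809,-785,-566,-557,-252,-172,-40,64/9,95/8,93,299,489,551,726,991]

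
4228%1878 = 472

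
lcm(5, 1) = 5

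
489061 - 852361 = -363300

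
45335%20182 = 4971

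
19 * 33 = 627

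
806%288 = 230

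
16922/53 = 319 + 15/53 ≈ 319.28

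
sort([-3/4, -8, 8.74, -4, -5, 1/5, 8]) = [-8, -5, -4, -3/4, 1/5, 8, 8.74]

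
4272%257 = 160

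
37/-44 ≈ -0.841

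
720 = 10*72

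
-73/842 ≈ -0.0867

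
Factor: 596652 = 2^2*3^1*7^1*7103^1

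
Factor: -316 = -1 * 2^2 * 79^1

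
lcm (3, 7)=21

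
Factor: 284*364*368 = 2^8*7^1*13^1*23^1*71^1 = 38042368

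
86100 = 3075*28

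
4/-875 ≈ -0.00457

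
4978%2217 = 544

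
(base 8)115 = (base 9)85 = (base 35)27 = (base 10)77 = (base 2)1001101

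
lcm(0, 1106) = 0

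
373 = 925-552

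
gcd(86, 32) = 2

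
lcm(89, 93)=8277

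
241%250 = 241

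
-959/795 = -1 - 164/795 ≈ -1.21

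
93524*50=4676200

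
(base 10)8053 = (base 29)9gk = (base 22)ge1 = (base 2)1111101110101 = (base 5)224203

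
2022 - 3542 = -1520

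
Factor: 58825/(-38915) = -1*5^1*13^1*43^(-1) = -65/43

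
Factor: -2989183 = -1*61^1*49003^1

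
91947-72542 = 19405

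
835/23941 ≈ 0.0349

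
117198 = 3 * 39066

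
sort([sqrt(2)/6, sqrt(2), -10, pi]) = [-10, sqrt(2)/6, sqrt(2), pi]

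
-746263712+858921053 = 112657341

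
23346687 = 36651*637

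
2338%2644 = 2338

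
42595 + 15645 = 58240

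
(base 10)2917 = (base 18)901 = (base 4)231211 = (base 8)5545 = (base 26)485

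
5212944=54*96536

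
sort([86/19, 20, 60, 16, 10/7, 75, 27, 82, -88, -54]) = [-88, -54, 10/7, 86/19, 16, 20, 27, 60, 75, 82]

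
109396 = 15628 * 7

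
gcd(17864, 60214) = 154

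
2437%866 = 705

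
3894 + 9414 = 13308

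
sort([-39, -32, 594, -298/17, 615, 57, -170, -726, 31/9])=[-726, -170, -39, -32, -298/17, 31/9, 57, 594, 615]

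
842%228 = 158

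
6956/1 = 6956 = 6956.00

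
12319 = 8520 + 3799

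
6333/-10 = -633 - 3/10 = -633.30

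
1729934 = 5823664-4093730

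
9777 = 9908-131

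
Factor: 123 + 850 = 7^1*139^1 = 973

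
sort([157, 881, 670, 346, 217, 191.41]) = [157, 191.41, 217, 346, 670, 881]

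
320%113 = 94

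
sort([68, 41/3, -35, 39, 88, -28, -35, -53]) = [-53, -35, -35, -28, 41/3, 39, 68, 88]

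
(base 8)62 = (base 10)50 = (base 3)1212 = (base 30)1k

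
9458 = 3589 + 5869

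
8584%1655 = 309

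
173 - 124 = 49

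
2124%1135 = 989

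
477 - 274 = 203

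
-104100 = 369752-473852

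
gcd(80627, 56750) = 1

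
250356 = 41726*6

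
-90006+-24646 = -114652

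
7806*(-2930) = -22871580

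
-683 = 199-882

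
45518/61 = 746 + 12/61 ≈ 746.20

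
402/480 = 67/80 ≈ 0.838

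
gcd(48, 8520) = 24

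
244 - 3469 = -3225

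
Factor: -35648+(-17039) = -1 * 19^1 * 47^1 * 59^1 = -52687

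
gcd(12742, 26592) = 554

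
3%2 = 1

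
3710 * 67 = 248570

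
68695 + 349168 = 417863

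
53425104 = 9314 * 5736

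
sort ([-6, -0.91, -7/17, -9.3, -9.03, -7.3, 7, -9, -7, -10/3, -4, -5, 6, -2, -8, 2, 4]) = [-9.3, -9.03, -9, -8, -7.3, -7, -6, -5, -4, -10/3, -2, -0.91, -7/17, 2, 4, 6, 7]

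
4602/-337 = -13 - 221/337≈-13.66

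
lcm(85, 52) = 4420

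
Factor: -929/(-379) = 379^(-1) * 929^1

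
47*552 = 25944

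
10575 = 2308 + 8267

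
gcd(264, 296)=8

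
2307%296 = 235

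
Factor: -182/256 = -1*2^(-7)*7^1*13^1 = -91/128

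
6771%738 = 129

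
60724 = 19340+41384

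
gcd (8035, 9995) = 5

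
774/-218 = -387/109 ≈ -3.55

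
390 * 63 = 24570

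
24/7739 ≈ 0.00310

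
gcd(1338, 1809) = 3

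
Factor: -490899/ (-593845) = 3^1*5^ (-1)*7^ (-1)*19^ (-2)*47^ (-1)*163633^1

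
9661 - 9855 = -194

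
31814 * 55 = 1749770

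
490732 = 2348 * 209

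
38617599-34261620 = 4355979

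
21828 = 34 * 642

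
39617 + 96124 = 135741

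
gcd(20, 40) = 20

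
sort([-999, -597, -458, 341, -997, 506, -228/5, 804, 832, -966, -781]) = [-999, -997, -966, -781, -597, -458, -228/5, 341, 506, 804, 832]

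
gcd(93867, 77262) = 3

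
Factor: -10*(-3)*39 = 2^1*3^2*5^1*13^1 = 1170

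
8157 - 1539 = 6618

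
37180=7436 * 5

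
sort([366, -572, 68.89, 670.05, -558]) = [-572, -558, 68.89, 366, 670.05]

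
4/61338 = 2/30669 ≈ 0.0000652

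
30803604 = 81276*379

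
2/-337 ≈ -0.00593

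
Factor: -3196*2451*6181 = -1*2^2*3^1*7^1*17^1*19^1*43^1*47^1*883^1 = -48418220676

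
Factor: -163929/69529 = -1*3^1*23^ (-1)*53^1*1031^1*3023^ (-1)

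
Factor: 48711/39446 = 2^(-1)*3^1*11^(-2)*13^1*163^(-1)*1249^1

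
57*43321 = 2469297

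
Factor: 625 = 5^4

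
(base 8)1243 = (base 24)143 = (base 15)300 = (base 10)675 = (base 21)1b3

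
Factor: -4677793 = -1*373^1*12541^1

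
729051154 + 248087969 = 977139123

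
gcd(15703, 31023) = 383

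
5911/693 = 8 + 367/693 ≈ 8.53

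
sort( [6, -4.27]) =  [-4.27, 6]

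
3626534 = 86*42169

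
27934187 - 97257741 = -69323554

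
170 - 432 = -262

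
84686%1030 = 226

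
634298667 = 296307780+337990887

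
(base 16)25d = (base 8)1135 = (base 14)313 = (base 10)605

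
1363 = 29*47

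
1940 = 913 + 1027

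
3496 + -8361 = -4865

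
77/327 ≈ 0.235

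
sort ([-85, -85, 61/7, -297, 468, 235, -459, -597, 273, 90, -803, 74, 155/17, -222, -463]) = [-803, -597, -463, -459, -297, -222, -85, -85, 61/7, 155/17, 74, 90, 235, 273, 468]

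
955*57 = 54435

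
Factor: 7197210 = 2^1 * 3^2 * 5^1 * 211^1 * 379^1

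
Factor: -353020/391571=-1 * 2^2 * 5^1 * 37^(-1) * 557^(-1) * 929^1=-18580/20609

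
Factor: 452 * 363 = 2^2 * 3^1 * 11^2 * 113^1 = 164076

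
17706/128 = 8853/64 ≈ 138.33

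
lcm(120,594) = 11880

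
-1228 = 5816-7044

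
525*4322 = 2269050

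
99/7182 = 11/798 ≈ 0.0138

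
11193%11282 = 11193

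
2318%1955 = 363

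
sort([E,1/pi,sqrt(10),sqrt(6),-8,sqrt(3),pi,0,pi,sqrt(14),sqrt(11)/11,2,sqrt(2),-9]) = [-9,-8,0,sqrt(11)/11,1/pi,sqrt(2),sqrt(3),2,sqrt(6),E,pi,pi,sqrt(10),sqrt(14)]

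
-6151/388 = -15 - 331/388 ≈ -15.85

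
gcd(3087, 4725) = 63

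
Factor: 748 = 2^2*11^1*17^1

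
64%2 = 0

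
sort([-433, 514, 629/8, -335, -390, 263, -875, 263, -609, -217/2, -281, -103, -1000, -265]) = [-1000, -875, -609, -433, -390, -335, -281, -265, -217/2, -103, 629/8, 263, 263, 514]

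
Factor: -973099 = -1*973099^1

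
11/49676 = 1/4516 ≈ 0.000221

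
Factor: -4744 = -1 * 2^3 * 593^1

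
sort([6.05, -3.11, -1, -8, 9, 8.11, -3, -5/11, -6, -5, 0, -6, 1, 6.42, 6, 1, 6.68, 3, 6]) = [-8, -6, -6, -5, -3.11, -3, -1, -5/11, 0, 1, 1, 3, 6, 6, 6.05, 6.42, 6.68, 8.11, 9]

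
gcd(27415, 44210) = 5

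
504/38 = 252/19 ≈ 13.26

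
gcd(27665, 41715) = 5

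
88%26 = 10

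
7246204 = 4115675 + 3130529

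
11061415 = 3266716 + 7794699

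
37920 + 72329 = 110249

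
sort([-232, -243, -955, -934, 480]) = [-955, -934, -243, -232, 480]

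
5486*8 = 43888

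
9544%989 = 643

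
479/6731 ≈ 0.0712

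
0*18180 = 0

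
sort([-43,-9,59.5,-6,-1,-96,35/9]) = [-96,-43,-9,-6,-1,35/9,59.5]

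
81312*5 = 406560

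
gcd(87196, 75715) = 1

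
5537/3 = 1845 + 2/3 ≈ 1845.67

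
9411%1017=258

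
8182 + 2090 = 10272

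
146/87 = 1 + 59/87 ≈ 1.68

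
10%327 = 10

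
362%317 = 45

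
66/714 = 11/119 ≈ 0.0924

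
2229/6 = 371 + 1/2 = 371.50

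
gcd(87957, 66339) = 9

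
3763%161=60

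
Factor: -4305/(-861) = 5^1 = 5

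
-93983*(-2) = 187966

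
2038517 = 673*3029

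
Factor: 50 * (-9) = -1 * 2^1 * 3^2 * 5^2 = -450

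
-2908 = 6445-9353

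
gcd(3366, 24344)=34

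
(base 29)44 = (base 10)120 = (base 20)60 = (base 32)3o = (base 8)170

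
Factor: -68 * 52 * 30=-1 * 2^5 * 3^1 * 5^1 * 13^1 * 17^1=-106080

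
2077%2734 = 2077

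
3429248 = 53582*64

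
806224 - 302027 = 504197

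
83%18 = 11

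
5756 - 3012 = 2744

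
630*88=55440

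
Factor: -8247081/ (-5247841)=3^1*23^ (-1)*83^ (-1)*2749^ (-1)*2749027^1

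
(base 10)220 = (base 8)334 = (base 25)8k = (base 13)13c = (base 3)22011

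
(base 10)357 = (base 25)e7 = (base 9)436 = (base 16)165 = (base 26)dj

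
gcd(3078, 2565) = 513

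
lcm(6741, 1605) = 33705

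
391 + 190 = 581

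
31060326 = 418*74307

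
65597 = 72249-6652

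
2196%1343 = 853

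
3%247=3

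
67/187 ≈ 0.358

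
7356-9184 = -1828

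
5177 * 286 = 1480622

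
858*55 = 47190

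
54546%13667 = 13545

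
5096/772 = 6 + 116/193≈6.60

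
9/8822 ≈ 0.00102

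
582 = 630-48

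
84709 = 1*84709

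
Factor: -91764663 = -1 * 3^1 * 151^1 * 167^1 * 1213^1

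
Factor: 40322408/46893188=2^1 * 7^1 * 19^1 * 37897^1 * 11723297^(-1)=10080602/11723297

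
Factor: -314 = -1*2^1*157^1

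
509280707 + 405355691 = 914636398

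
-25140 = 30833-55973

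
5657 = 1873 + 3784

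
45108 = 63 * 716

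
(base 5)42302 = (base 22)5ib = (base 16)b0b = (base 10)2827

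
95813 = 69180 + 26633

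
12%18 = 12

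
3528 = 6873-3345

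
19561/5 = 3912 + 1/5 = 3912.20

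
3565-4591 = -1026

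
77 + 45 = 122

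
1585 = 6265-4680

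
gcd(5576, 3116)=164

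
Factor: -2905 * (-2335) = 5^2 * 7^1 * 83^1 * 467^1 = 6783175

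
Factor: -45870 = -1*2^1*3^1*5^1*11^1*139^1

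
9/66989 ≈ 0.000134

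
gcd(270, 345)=15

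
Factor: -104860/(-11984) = 2^(-2)*5^1*7^1 = 35/4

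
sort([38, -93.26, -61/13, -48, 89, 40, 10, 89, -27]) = [-93.26, -48, -27, -61/13, 10, 38, 40, 89, 89]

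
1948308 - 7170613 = -5222305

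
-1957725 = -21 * 93225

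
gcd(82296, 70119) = 27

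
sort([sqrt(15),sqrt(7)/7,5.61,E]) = [sqrt(7)/7,E,sqrt(15),5.61]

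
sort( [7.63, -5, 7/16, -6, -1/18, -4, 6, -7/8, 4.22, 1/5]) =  [-6, -5, -4, -7/8, -1/18, 1/5, 7/16, 4.22, 6, 7.63]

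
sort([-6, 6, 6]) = [-6, 6, 6]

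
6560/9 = 728 + 8/9 ≈ 728.89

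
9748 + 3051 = 12799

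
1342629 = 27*49727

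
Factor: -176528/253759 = -1 * 2^4 * 23^ (-1) = -16/23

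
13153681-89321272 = -76167591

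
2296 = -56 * (-41)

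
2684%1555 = 1129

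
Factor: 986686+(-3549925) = -1 * 3^1 * 7^3 * 47^1 * 53^1 = -2563239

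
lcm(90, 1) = 90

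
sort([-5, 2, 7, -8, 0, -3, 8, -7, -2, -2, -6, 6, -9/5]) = [-8, -7, -6, -5, -3, -2, -2, -9/5, 0, 2, 6, 7, 8]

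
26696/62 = 13348/31 ≈ 430.58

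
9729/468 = 20 + 41/52 ≈ 20.79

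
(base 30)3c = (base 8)146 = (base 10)102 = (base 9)123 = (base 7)204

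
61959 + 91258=153217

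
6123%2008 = 99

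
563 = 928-365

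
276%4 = 0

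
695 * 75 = 52125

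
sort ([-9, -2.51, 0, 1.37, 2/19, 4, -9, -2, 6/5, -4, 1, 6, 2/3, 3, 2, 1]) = [-9, -9, -4, -2.51, -2, 0, 2/19, 2/3, 1, 1, 6/5, 1.37, 2, 3, 4, 6]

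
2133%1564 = 569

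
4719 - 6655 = -1936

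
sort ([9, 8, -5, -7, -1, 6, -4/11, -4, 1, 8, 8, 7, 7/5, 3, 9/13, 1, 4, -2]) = [-7, -5, -4, -2, -1, -4/11, 9/13, 1, 1, 7/5, 3, 4, 6, 7, 8, 8, 8, 9]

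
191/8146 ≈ 0.0234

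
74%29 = 16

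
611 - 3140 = -2529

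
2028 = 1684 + 344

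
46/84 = 23/42 ≈ 0.548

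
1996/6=998/3 ≈ 332.67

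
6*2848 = 17088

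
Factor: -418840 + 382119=-1*36721^1=-36721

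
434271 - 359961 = 74310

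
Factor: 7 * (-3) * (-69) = 3^2 * 7^1 * 23^1 = 1449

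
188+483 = 671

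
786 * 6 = 4716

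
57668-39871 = 17797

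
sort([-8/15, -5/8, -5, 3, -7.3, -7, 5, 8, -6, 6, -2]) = [-7.3, -7, -6, -5, -2, -5/8, -8/15, 3, 5, 6, 8]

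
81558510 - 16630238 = 64928272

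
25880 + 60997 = 86877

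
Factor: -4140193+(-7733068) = -1*109^1*108929^1 = -11873261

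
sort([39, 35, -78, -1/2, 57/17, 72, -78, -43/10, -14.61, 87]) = [-78, -78, -14.61, -43/10, -1/2, 57/17, 35, 39, 72, 87]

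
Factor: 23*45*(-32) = -1*2^5*3^2*5^1*23^1 = -33120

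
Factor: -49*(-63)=3^2*7^3=3087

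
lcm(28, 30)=420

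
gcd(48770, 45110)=10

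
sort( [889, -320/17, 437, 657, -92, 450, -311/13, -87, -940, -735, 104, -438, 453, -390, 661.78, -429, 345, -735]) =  [-940, -735, -735, -438, -429, -390, -92, -87, -311/13, -320/17, 104, 345, 437, 450, 453, 657, 661.78, 889]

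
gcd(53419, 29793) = 1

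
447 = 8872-8425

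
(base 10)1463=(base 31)1g6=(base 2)10110110111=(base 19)410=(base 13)887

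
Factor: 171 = 3^2 * 19^1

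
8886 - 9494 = -608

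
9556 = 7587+1969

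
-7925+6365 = -1560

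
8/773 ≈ 0.0103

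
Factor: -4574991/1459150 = -1*2^ (-1)*3^1*5^ (-2)*7^ (-1)*11^ (-1)*19^1*379^ (-1)*80263^1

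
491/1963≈0.250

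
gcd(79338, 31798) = 2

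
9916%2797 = 1525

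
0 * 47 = 0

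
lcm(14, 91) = 182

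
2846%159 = 143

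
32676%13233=6210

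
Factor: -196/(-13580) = 5^(-1)*7^1*97^(-1) = 7/485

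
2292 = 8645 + -6353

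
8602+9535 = 18137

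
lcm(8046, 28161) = 56322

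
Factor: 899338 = 2^1*11^1*40879^1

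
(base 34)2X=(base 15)6B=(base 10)101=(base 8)145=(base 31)38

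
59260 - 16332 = 42928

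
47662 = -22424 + 70086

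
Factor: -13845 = -1*3^1*5^1*13^1*71^1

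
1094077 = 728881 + 365196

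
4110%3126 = 984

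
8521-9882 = -1361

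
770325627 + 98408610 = 868734237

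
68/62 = 1 + 3/31 ≈ 1.10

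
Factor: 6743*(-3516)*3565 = -1*2^2*3^1*5^1*11^1*23^1*31^1*293^1*613^1 = -84520403220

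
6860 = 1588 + 5272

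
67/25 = 2 + 17/25 = 2.68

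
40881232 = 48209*848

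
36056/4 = 9014 = 9014.00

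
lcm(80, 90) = 720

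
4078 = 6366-2288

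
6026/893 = 6 + 668/893 ≈ 6.75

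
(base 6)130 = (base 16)36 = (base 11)4a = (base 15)39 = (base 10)54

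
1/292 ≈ 0.00342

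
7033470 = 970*7251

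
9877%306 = 85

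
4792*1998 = 9574416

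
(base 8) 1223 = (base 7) 1631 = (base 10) 659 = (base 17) 24d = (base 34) jd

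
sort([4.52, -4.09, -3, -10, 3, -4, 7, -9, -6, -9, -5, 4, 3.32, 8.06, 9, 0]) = [-10, -9, -9, -6, -5, -4.09, -4, -3, 0, 3, 3.32, 4, 4.52, 7, 8.06, 9]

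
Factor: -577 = -1*577^1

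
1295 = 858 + 437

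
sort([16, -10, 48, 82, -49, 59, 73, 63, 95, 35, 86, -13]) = [-49, -13, -10, 16, 35, 48, 59, 63, 73, 82, 86, 95]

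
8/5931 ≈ 0.00135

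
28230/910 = 2823/91 ≈ 31.02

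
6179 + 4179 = 10358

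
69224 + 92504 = 161728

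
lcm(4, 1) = 4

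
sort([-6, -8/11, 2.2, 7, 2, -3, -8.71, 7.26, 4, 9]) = [-8.71, -6, -3, -8/11, 2, 2.2, 4, 7, 7.26, 9]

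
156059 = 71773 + 84286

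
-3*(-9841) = 29523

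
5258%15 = 8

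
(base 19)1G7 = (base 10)672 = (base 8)1240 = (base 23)165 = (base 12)480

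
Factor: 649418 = 2^1*7^1*11^1*4217^1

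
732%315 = 102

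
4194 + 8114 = 12308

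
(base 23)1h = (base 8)50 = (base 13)31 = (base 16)28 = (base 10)40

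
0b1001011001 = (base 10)601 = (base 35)h6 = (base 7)1516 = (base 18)1f7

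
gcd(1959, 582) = 3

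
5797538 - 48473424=-42675886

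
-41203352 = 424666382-465869734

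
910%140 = 70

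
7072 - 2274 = 4798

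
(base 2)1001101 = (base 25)32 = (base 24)35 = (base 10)77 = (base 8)115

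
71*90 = 6390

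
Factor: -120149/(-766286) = 2^(-1)*137^1*877^1*383143^(-1)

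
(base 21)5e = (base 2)1110111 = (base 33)3k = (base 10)119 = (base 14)87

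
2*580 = 1160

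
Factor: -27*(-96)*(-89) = -1*2^5*3^4*89^1 = -230688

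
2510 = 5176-2666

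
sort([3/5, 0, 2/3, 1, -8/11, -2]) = [-2, -8/11, 0, 3/5, 2/3, 1]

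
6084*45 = 273780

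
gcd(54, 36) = 18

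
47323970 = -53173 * (-890)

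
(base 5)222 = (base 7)116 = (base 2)111110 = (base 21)2k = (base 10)62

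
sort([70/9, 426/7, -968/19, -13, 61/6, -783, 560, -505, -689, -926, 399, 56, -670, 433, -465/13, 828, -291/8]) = [-926, -783, -689, -670, -505, -968/19, -291/8, -465/13, -13, 70/9, 61/6, 56, 426/7, 399, 433, 560, 828]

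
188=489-301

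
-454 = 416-870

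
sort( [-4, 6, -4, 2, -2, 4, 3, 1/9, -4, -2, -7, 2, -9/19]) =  [-7, -4, -4, -4, -2, -2, -9/19, 1/9, 2, 2, 3, 4, 6]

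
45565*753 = 34310445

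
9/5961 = 3/1987 ≈ 0.00151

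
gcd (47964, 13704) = 6852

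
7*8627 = 60389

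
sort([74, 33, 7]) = [7, 33, 74]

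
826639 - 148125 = 678514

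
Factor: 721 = 7^1*103^1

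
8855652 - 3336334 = 5519318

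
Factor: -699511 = -1*699511^1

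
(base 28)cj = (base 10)355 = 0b101100011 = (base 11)2a3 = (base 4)11203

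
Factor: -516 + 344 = -1 * 2^2 * 43^1 = -172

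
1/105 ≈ 0.00952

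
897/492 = 299/164≈1.82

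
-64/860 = -16/215 ≈ -0.0744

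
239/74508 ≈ 0.00321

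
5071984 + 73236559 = 78308543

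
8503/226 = 37+141/226 ≈ 37.62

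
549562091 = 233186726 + 316375365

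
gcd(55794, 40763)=1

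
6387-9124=-2737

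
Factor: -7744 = -1*2^6*11^2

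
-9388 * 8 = -75104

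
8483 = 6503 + 1980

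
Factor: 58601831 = 1249^1*46919^1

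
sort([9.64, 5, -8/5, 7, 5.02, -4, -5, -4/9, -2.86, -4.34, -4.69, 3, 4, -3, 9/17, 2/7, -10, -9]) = [-10, -9, -5, -4.69, -4.34, -4, -3, -2.86, -8/5, -4/9, 2/7, 9/17, 3, 4, 5, 5.02, 7, 9.64]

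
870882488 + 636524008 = 1507406496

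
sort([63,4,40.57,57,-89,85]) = [-89,4,40.57,57,63,85]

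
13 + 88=101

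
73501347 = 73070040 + 431307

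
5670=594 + 5076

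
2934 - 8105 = -5171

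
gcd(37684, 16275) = 1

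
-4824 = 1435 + -6259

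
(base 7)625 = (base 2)100111001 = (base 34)97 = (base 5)2223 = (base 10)313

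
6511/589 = 11 + 32/589 ≈ 11.05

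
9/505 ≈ 0.0178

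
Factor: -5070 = -1*2^1*3^1*5^1*13^2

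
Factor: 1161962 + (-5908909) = -1 * 23^1 * 173^1 * 1193^1 = -4746947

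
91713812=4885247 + 86828565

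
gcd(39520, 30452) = 4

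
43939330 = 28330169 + 15609161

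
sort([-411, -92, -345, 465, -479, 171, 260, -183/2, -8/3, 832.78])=[-479, -411, -345, -92, -183/2, -8/3, 171, 260, 465, 832.78]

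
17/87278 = 1/5134 ≈ 0.000195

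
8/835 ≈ 0.00958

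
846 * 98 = 82908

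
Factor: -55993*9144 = -1*2^3*3^2*7^1*19^1*127^1*421^1 = -511999992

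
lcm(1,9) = 9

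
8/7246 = 4/3623 ≈ 0.00110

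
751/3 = 250 + 1/3 ≈ 250.33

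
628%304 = 20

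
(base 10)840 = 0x348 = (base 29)ss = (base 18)2ac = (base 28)120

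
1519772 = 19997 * 76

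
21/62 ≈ 0.339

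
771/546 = 1 + 75/182 ≈ 1.41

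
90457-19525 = 70932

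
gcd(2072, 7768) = 8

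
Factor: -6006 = -1*2^1*3^1*7^1*11^1*13^1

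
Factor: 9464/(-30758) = -1 * 2^2 * 13^(-1) = -4/13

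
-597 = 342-939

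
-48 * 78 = -3744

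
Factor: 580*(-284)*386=-1*2^5*5^1*29^1*71^1*193^1=-63581920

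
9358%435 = 223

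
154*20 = 3080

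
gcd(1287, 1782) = 99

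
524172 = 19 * 27588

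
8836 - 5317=3519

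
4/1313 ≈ 0.00305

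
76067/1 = 76067 = 76067.00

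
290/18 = 16 + 1/9 ≈ 16.11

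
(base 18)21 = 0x25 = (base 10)37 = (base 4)211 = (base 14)29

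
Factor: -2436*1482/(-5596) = 2^1*3^2*7^1*13^1*19^1*29^1*1399^(-1) = 902538/1399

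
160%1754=160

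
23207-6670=16537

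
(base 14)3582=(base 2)10010001101110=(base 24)g4e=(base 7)36122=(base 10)9326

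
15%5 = 0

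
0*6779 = 0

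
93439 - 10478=82961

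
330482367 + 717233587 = 1047715954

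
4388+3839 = 8227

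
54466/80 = 680 + 33/40 ≈ 680.83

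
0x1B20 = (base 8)15440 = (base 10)6944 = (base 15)20CE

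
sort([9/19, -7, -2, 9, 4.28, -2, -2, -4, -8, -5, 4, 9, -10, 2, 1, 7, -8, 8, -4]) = [-10, -8, -8, -7, -5, -4, -4, -2, -2, -2, 9/19, 1, 2, 4, 4.28, 7, 8, 9, 9]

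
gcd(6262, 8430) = 2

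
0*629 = 0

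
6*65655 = 393930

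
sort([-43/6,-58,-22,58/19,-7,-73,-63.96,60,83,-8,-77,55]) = [-77,-73,-63.96,-58,-22,-8,-43/6,-7,58/19,55,60,83]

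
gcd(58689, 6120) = 9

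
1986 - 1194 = 792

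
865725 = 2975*291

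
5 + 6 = 11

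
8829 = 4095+4734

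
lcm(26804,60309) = 241236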